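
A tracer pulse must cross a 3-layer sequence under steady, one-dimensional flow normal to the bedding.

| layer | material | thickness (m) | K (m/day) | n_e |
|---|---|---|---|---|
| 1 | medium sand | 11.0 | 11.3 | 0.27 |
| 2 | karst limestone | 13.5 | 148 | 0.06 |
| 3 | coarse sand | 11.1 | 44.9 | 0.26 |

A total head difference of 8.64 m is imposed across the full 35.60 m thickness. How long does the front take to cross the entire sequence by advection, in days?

With flow normal to the layers, continuity requires the same specific discharge q through every layer.
Σ(b_i/K_i) = 11.0/11.3 + 13.5/148 + 11.1/44.9 = 1.312 d.
q = Δh / Σ(b_i/K_i) = 8.64 / 1.312 = 6.586 m/day.
In each layer the seepage velocity is v_i = q/n_i, so the layer transit time is t_i = b_i·n_i / q:
  layer 1 (medium sand): t_1 = 11.0 × 0.27 / 6.586 = 0.4510 d
  layer 2 (karst limestone): t_2 = 13.5 × 0.06 / 6.586 = 0.1230 d
  layer 3 (coarse sand): t_3 = 11.1 × 0.26 / 6.586 = 0.4382 d
Total t = Σ t_i = 1.012 days.

1.01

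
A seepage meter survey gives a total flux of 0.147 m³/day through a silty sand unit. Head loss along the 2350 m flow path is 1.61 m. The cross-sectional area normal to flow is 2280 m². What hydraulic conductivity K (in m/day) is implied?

0.0941

Hydraulic gradient i = Δh / L = 1.61 / 2350 = 0.0006851.
From Q = K·A·i, K = Q / (A·i) = 0.147 / (2280 × 0.0006851) = 0.09411 m/day.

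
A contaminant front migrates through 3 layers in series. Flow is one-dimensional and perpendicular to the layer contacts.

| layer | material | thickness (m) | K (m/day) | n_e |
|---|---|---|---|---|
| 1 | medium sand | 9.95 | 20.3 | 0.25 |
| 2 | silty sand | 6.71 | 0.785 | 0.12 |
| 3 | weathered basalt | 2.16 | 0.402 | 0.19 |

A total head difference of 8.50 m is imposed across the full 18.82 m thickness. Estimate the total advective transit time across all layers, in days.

6.28

With flow normal to the layers, continuity requires the same specific discharge q through every layer.
Σ(b_i/K_i) = 9.95/20.3 + 6.71/0.785 + 2.16/0.402 = 14.41 d.
q = Δh / Σ(b_i/K_i) = 8.50 / 14.41 = 0.5898 m/day.
In each layer the seepage velocity is v_i = q/n_i, so the layer transit time is t_i = b_i·n_i / q:
  layer 1 (medium sand): t_1 = 9.95 × 0.25 / 0.5898 = 4.217 d
  layer 2 (silty sand): t_2 = 6.71 × 0.12 / 0.5898 = 1.365 d
  layer 3 (weathered basalt): t_3 = 2.16 × 0.19 / 0.5898 = 0.6958 d
Total t = Σ t_i = 6.278 days.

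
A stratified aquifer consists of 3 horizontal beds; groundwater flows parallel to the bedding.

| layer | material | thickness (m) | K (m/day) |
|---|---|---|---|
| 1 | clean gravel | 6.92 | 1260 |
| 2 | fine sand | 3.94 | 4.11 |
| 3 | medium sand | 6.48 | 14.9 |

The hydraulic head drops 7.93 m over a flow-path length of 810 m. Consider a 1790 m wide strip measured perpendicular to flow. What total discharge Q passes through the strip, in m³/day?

155000

Flow is parallel to layering, so each bed carries its own Darcy discharge and the transmissivities add.
Σ(K_i·b_i) = 1260×6.92 + 4.11×3.94 + 14.9×6.48 = 8832 m²/day.
Hydraulic gradient i = Δh / L = 7.93 / 810 = 0.009790.
Q = Σ(K_i·b_i) · W · i = 8832 × 1790 × 0.009790 = 1.548e+05 m³/day.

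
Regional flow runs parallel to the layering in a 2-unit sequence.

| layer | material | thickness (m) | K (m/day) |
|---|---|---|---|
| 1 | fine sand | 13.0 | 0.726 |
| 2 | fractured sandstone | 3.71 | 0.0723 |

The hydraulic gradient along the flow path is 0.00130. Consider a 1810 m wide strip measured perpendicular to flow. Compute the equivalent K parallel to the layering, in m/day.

Flow is parallel to layering, so each bed carries its own Darcy discharge and the transmissivities add.
Σ(K_i·b_i) = 0.726×13.0 + 0.0723×3.71 = 9.706 m²/day.
Total thickness b = 16.71 m, so K_eq = Σ(K_i·b_i)/b = 0.5809 m/day.

0.581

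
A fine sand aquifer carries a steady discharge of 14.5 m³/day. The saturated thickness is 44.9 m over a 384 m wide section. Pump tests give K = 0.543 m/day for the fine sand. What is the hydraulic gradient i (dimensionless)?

Cross-sectional area A = 384 × 44.9 = 17242 m².
From Q = K·A·i, i = Q / (K·A) = 14.5 / (0.5430 × 17242) = 0.001549.

0.00155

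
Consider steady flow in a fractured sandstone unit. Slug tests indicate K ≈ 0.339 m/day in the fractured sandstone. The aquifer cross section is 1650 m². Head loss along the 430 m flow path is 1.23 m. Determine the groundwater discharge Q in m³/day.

Hydraulic gradient i = Δh / L = 1.23 / 430 = 0.002860.
Darcy's law: Q = K · A · i = 0.3390 × 1650 × 0.002860 = 1.600 m³/day.

1.60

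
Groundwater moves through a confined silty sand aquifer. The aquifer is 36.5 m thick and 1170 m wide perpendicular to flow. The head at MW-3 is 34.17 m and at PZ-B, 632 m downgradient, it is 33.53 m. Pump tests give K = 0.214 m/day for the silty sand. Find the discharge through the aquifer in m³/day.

9.25

Cross-sectional area A = 1170 × 36.5 = 42705 m².
Hydraulic gradient i = (34.17 − 33.53) / 632 = 0.64 / 632 = 0.001013.
Darcy's law: Q = K · A · i = 0.2140 × 42705 × 0.001013 = 9.255 m³/day.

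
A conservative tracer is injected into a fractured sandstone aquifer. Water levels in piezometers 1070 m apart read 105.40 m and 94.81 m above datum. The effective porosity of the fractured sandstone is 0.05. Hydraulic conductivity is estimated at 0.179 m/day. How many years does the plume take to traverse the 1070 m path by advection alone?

82.7

Hydraulic gradient i = (105.40 − 94.81) / 1070 = 10.59 / 1070 = 0.009897.
Darcy flux q = K · i = 0.1790 × 0.009897 = 0.001772 m/day.
Seepage velocity v = q / n_e = 0.001772 / 0.05 = 0.03543 m/day.
Travel time t = L / v = 1070 / 0.03543 = 30199 days = 82.68 years.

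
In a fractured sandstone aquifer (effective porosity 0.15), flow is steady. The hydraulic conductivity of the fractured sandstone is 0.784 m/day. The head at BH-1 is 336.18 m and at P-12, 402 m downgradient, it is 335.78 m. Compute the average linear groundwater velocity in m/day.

0.00520

Hydraulic gradient i = (336.18 − 335.78) / 402 = 0.4 / 402 = 0.0009950.
Darcy flux q = K · i = 0.7840 × 0.0009950 = 0.0007801 m/day.
Seepage velocity v = q / n_e = 0.0007801 / 0.15 = 0.005201 m/day.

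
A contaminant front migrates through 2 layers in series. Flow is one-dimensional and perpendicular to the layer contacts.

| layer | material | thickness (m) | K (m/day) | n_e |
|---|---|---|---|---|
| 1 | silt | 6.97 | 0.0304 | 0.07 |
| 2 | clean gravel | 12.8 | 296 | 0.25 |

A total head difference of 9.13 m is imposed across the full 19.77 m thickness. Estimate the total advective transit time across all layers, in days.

92.6

With flow normal to the layers, continuity requires the same specific discharge q through every layer.
Σ(b_i/K_i) = 6.97/0.0304 + 12.8/296 = 229.3 d.
q = Δh / Σ(b_i/K_i) = 9.13 / 229.3 = 0.03981 m/day.
In each layer the seepage velocity is v_i = q/n_i, so the layer transit time is t_i = b_i·n_i / q:
  layer 1 (silt): t_1 = 6.97 × 0.07 / 0.03981 = 12.25 d
  layer 2 (clean gravel): t_2 = 12.8 × 0.25 / 0.03981 = 80.37 d
Total t = Σ t_i = 92.63 days.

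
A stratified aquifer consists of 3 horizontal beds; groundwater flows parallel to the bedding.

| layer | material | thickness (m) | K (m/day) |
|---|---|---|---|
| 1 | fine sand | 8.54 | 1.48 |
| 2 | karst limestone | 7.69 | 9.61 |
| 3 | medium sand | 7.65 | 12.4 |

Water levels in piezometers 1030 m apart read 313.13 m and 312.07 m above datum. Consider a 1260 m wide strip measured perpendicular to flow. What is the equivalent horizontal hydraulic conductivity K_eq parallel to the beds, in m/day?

Flow is parallel to layering, so each bed carries its own Darcy discharge and the transmissivities add.
Σ(K_i·b_i) = 1.48×8.54 + 9.61×7.69 + 12.4×7.65 = 181.4 m²/day.
Total thickness b = 23.88 m, so K_eq = Σ(K_i·b_i)/b = 7.596 m/day.

7.60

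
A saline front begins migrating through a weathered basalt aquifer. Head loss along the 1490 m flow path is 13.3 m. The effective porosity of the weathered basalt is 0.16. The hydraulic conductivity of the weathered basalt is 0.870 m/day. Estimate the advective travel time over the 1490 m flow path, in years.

84.0

Hydraulic gradient i = Δh / L = 13.3 / 1490 = 0.008926.
Darcy flux q = K · i = 0.8700 × 0.008926 = 0.007766 m/day.
Seepage velocity v = q / n_e = 0.007766 / 0.16 = 0.04854 m/day.
Travel time t = L / v = 1490 / 0.04854 = 30699 days = 84.05 years.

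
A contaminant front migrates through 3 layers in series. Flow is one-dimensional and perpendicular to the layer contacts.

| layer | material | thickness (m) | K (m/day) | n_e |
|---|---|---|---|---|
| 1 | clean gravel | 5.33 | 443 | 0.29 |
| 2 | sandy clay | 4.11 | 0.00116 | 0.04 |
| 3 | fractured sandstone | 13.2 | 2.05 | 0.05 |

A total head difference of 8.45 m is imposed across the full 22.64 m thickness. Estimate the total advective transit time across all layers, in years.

2.73

With flow normal to the layers, continuity requires the same specific discharge q through every layer.
Σ(b_i/K_i) = 5.33/443 + 4.11/0.00116 + 13.2/2.05 = 3550 d.
q = Δh / Σ(b_i/K_i) = 8.45 / 3550 = 0.002381 m/day.
In each layer the seepage velocity is v_i = q/n_i, so the layer transit time is t_i = b_i·n_i / q:
  layer 1 (clean gravel): t_1 = 5.33 × 0.29 / 0.002381 = 649.3 d
  layer 2 (sandy clay): t_2 = 4.11 × 0.04 / 0.002381 = 69.06 d
  layer 3 (fractured sandstone): t_3 = 13.2 × 0.05 / 0.002381 = 277.2 d
Total t = Σ t_i = 995.6 days = 2.726 years.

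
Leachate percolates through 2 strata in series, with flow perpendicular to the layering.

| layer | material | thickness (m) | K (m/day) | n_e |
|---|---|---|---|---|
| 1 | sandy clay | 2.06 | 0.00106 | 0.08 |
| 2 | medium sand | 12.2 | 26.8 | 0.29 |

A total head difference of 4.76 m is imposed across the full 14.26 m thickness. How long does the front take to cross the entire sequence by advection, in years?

With flow normal to the layers, continuity requires the same specific discharge q through every layer.
Σ(b_i/K_i) = 2.06/0.00106 + 12.2/26.8 = 1944 d.
q = Δh / Σ(b_i/K_i) = 4.76 / 1944 = 0.002449 m/day.
In each layer the seepage velocity is v_i = q/n_i, so the layer transit time is t_i = b_i·n_i / q:
  layer 1 (sandy clay): t_1 = 2.06 × 0.08 / 0.002449 = 67.30 d
  layer 2 (medium sand): t_2 = 12.2 × 0.29 / 0.002449 = 1445 d
Total t = Σ t_i = 1512 days = 4.140 years.

4.14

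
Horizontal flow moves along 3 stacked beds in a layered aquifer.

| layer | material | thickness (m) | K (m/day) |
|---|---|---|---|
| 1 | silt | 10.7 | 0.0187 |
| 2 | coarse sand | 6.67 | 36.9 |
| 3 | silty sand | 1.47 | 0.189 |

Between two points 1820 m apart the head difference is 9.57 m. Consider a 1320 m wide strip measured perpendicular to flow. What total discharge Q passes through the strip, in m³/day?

Flow is parallel to layering, so each bed carries its own Darcy discharge and the transmissivities add.
Σ(K_i·b_i) = 0.0187×10.7 + 36.9×6.67 + 0.189×1.47 = 246.6 m²/day.
Hydraulic gradient i = Δh / L = 9.57 / 1820 = 0.005258.
Q = Σ(K_i·b_i) · W · i = 246.6 × 1320 × 0.005258 = 1712 m³/day.

1710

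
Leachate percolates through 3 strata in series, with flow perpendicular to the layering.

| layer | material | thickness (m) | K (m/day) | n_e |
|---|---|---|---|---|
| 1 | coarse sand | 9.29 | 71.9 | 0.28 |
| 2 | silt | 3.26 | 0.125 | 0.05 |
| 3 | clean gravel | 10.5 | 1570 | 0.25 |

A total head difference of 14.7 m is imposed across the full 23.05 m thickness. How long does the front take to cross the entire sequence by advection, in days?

With flow normal to the layers, continuity requires the same specific discharge q through every layer.
Σ(b_i/K_i) = 9.29/71.9 + 3.26/0.125 + 10.5/1570 = 26.22 d.
q = Δh / Σ(b_i/K_i) = 14.7 / 26.22 = 0.5607 m/day.
In each layer the seepage velocity is v_i = q/n_i, so the layer transit time is t_i = b_i·n_i / q:
  layer 1 (coarse sand): t_1 = 9.29 × 0.28 / 0.5607 = 4.639 d
  layer 2 (silt): t_2 = 3.26 × 0.05 / 0.5607 = 0.2907 d
  layer 3 (clean gravel): t_3 = 10.5 × 0.25 / 0.5607 = 4.681 d
Total t = Σ t_i = 9.611 days.

9.61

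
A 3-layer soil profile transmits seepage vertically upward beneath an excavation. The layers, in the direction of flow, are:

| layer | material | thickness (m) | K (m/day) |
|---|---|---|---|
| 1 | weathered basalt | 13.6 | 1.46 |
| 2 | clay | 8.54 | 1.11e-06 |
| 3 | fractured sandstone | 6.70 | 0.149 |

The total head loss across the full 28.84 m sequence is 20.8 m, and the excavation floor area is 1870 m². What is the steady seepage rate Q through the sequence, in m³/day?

0.00506

Flow is perpendicular to layering, so the layers act in series and the equivalent K is the thickness-weighted harmonic mean.
Total thickness L = 13.6 + 8.54 + 6.70 = 28.84 m.
Σ(b_i/K_i) = 13.6/1.46 + 8.54/1.11e-06 + 6.70/0.149 = 7.694e+06 d.
K_eq = L / Σ(b_i/K_i) = 28.84 / 7.694e+06 = 3.748e-06 m/day.
Q = K_eq · A · (Δh/L) = 3.748e-06 × 1870 × (20.8/28.84) = 0.005056 m³/day.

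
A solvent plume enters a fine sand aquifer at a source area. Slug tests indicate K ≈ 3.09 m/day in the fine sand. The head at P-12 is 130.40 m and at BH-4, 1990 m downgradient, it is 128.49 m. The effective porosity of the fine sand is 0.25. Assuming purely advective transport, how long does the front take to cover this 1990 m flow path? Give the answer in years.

459

Hydraulic gradient i = (130.40 − 128.49) / 1990 = 1.91 / 1990 = 0.0009598.
Darcy flux q = K · i = 3.090 × 0.0009598 = 0.002966 m/day.
Seepage velocity v = q / n_e = 0.002966 / 0.25 = 0.01186 m/day.
Travel time t = L / v = 1990 / 0.01186 = 1.677e+05 days = 459.3 years.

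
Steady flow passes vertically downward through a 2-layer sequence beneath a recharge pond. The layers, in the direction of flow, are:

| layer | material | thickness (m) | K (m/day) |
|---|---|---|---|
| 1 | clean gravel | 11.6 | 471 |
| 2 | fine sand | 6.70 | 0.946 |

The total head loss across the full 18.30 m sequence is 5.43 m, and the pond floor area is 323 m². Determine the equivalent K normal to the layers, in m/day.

Flow is perpendicular to layering, so the layers act in series and the equivalent K is the thickness-weighted harmonic mean.
Total thickness L = 11.6 + 6.70 = 18.30 m.
Σ(b_i/K_i) = 11.6/471 + 6.70/0.946 = 7.107 d.
K_eq = L / Σ(b_i/K_i) = 18.30 / 7.107 = 2.575 m/day.

2.57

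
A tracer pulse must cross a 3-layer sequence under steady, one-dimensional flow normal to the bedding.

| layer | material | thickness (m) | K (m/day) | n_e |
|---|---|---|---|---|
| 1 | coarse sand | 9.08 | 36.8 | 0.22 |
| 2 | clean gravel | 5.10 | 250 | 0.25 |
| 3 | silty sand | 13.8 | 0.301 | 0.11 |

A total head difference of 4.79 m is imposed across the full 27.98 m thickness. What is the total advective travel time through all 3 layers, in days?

With flow normal to the layers, continuity requires the same specific discharge q through every layer.
Σ(b_i/K_i) = 9.08/36.8 + 5.10/250 + 13.8/0.301 = 46.11 d.
q = Δh / Σ(b_i/K_i) = 4.79 / 46.11 = 0.1039 m/day.
In each layer the seepage velocity is v_i = q/n_i, so the layer transit time is t_i = b_i·n_i / q:
  layer 1 (coarse sand): t_1 = 9.08 × 0.22 / 0.1039 = 19.23 d
  layer 2 (clean gravel): t_2 = 5.10 × 0.25 / 0.1039 = 12.27 d
  layer 3 (silty sand): t_3 = 13.8 × 0.11 / 0.1039 = 14.61 d
Total t = Σ t_i = 46.12 days.

46.1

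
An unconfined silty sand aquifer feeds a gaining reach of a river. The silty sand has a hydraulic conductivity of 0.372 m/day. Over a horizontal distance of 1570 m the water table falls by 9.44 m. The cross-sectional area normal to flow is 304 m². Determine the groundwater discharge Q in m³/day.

Hydraulic gradient i = Δh / L = 9.44 / 1570 = 0.006013.
Darcy's law: Q = K · A · i = 0.3720 × 304.0 × 0.006013 = 0.6800 m³/day.

0.680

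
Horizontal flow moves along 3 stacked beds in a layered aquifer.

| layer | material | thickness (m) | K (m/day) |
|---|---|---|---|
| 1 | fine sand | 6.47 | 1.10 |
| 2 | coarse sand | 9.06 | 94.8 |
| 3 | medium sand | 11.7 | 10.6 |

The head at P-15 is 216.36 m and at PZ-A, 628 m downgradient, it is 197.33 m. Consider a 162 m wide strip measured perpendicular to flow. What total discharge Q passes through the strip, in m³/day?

Flow is parallel to layering, so each bed carries its own Darcy discharge and the transmissivities add.
Σ(K_i·b_i) = 1.10×6.47 + 94.8×9.06 + 10.6×11.7 = 990.0 m²/day.
Hydraulic gradient i = (216.36 − 197.33) / 628 = 19.03 / 628 = 0.03030.
Q = Σ(K_i·b_i) · W · i = 990.0 × 162 × 0.03030 = 4860 m³/day.

4860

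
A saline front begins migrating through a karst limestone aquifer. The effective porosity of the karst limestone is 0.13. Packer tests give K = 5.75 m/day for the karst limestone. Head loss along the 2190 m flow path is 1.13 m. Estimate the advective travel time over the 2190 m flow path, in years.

263

Hydraulic gradient i = Δh / L = 1.13 / 2190 = 0.0005160.
Darcy flux q = K · i = 5.750 × 0.0005160 = 0.002967 m/day.
Seepage velocity v = q / n_e = 0.002967 / 0.13 = 0.02282 m/day.
Travel time t = L / v = 2190 / 0.02282 = 95959 days = 262.7 years.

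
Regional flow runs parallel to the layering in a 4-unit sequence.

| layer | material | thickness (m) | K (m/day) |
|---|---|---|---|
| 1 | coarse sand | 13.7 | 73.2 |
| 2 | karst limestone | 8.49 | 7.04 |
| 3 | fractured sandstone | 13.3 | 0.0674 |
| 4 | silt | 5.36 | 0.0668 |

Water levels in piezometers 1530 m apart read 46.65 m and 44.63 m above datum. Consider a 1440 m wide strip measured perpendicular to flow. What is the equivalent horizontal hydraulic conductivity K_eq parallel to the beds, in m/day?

26.0

Flow is parallel to layering, so each bed carries its own Darcy discharge and the transmissivities add.
Σ(K_i·b_i) = 73.2×13.7 + 7.04×8.49 + 0.0674×13.3 + 0.0668×5.36 = 1064 m²/day.
Total thickness b = 40.85 m, so K_eq = Σ(K_i·b_i)/b = 26.04 m/day.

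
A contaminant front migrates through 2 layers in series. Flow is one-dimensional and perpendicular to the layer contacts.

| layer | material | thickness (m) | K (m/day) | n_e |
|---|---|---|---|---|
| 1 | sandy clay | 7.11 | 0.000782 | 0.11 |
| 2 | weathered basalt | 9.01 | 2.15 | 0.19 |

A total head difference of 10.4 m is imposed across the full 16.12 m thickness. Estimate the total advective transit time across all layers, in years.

5.97

With flow normal to the layers, continuity requires the same specific discharge q through every layer.
Σ(b_i/K_i) = 7.11/0.000782 + 9.01/2.15 = 9096 d.
q = Δh / Σ(b_i/K_i) = 10.4 / 9096 = 0.001143 m/day.
In each layer the seepage velocity is v_i = q/n_i, so the layer transit time is t_i = b_i·n_i / q:
  layer 1 (sandy clay): t_1 = 7.11 × 0.11 / 0.001143 = 684.1 d
  layer 2 (weathered basalt): t_2 = 9.01 × 0.19 / 0.001143 = 1497 d
Total t = Σ t_i = 2181 days = 5.972 years.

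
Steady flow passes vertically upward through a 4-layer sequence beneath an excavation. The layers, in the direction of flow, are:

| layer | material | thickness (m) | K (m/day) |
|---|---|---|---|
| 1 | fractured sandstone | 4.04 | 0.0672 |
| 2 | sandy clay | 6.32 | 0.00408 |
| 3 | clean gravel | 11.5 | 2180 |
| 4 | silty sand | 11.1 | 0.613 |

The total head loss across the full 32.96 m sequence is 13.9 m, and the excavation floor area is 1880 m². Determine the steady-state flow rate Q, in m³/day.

Flow is perpendicular to layering, so the layers act in series and the equivalent K is the thickness-weighted harmonic mean.
Total thickness L = 4.04 + 6.32 + 11.5 + 11.1 = 32.96 m.
Σ(b_i/K_i) = 4.04/0.0672 + 6.32/0.00408 + 11.5/2180 + 11.1/0.613 = 1627 d.
K_eq = L / Σ(b_i/K_i) = 32.96 / 1627 = 0.02026 m/day.
Q = K_eq · A · (Δh/L) = 0.02026 × 1880 × (13.9/32.96) = 16.06 m³/day.

16.1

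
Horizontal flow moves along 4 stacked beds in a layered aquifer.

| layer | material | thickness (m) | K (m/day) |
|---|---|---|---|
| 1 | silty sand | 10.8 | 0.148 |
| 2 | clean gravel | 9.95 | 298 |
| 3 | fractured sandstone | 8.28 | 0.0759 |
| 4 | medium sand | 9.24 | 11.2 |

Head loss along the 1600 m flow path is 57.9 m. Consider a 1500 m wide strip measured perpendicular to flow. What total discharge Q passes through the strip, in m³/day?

167000

Flow is parallel to layering, so each bed carries its own Darcy discharge and the transmissivities add.
Σ(K_i·b_i) = 0.148×10.8 + 298×9.95 + 0.0759×8.28 + 11.2×9.24 = 3071 m²/day.
Hydraulic gradient i = Δh / L = 57.9 / 1600 = 0.03619.
Q = Σ(K_i·b_i) · W · i = 3071 × 1500 × 0.03619 = 1.667e+05 m³/day.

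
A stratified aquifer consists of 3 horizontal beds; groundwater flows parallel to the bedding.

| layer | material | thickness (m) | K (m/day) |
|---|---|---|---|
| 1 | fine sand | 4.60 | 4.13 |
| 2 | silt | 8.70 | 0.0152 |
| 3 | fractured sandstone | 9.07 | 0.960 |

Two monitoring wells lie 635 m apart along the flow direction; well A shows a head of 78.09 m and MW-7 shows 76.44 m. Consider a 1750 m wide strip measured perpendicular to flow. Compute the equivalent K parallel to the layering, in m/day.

1.24

Flow is parallel to layering, so each bed carries its own Darcy discharge and the transmissivities add.
Σ(K_i·b_i) = 4.13×4.60 + 0.0152×8.70 + 0.960×9.07 = 27.84 m²/day.
Total thickness b = 22.37 m, so K_eq = Σ(K_i·b_i)/b = 1.244 m/day.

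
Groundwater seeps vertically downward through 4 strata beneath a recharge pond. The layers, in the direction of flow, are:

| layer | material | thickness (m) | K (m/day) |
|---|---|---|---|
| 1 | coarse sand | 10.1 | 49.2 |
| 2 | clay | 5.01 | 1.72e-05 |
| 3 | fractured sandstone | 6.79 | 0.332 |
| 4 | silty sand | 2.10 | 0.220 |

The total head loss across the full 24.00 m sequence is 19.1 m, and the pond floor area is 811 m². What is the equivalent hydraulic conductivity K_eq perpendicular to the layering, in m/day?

Flow is perpendicular to layering, so the layers act in series and the equivalent K is the thickness-weighted harmonic mean.
Total thickness L = 10.1 + 5.01 + 6.79 + 2.10 = 24.00 m.
Σ(b_i/K_i) = 10.1/49.2 + 5.01/1.72e-05 + 6.79/0.332 + 2.10/0.220 = 2.913e+05 d.
K_eq = L / Σ(b_i/K_i) = 24.00 / 2.913e+05 = 8.239e-05 m/day.

8.24e-05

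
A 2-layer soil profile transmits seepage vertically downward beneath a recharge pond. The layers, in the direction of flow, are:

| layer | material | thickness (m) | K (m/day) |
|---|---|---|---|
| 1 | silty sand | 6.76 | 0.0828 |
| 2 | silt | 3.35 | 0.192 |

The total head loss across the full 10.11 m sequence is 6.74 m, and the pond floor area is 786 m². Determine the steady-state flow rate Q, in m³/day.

Flow is perpendicular to layering, so the layers act in series and the equivalent K is the thickness-weighted harmonic mean.
Total thickness L = 6.76 + 3.35 = 10.11 m.
Σ(b_i/K_i) = 6.76/0.0828 + 3.35/0.192 = 99.09 d.
K_eq = L / Σ(b_i/K_i) = 10.11 / 99.09 = 0.1020 m/day.
Q = K_eq · A · (Δh/L) = 0.1020 × 786 × (6.74/10.11) = 53.46 m³/day.

53.5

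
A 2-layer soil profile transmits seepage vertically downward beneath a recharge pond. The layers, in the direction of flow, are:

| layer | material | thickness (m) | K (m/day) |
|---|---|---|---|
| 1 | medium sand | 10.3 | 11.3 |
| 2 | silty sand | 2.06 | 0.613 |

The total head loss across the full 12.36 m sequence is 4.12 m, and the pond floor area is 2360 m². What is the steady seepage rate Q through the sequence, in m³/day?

Flow is perpendicular to layering, so the layers act in series and the equivalent K is the thickness-weighted harmonic mean.
Total thickness L = 10.3 + 2.06 = 12.36 m.
Σ(b_i/K_i) = 10.3/11.3 + 2.06/0.613 = 4.272 d.
K_eq = L / Σ(b_i/K_i) = 12.36 / 4.272 = 2.893 m/day.
Q = K_eq · A · (Δh/L) = 2.893 × 2360 × (4.12/12.36) = 2276 m³/day.

2280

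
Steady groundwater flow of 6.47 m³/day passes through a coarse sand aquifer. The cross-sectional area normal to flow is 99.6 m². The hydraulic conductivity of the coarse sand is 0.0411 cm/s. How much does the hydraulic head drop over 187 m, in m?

Convert K: 0.0411 cm/s × 864 = 35.51 m/day.
From Q = K·A·i, i = Q / (K·A) = 6.47 / (35.51 × 99.60) = 0.001829.
Head loss Δh = i · L = 0.001829 × 187 = 0.3421 m.

0.342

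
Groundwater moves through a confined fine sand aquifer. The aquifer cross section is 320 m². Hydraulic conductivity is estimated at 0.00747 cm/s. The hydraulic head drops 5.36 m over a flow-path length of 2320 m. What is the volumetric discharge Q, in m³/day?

4.77

Convert K: 0.00747 cm/s × 864 = 6.454 m/day.
Hydraulic gradient i = Δh / L = 5.36 / 2320 = 0.002310.
Darcy's law: Q = K · A · i = 6.454 × 320.0 × 0.002310 = 4.772 m³/day.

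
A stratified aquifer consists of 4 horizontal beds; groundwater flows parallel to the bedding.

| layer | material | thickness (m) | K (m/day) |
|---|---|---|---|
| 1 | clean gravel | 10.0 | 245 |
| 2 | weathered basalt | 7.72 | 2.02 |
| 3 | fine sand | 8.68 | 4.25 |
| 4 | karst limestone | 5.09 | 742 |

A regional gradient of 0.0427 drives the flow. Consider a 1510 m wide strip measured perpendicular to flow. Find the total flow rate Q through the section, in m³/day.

405000

Flow is parallel to layering, so each bed carries its own Darcy discharge and the transmissivities add.
Σ(K_i·b_i) = 245×10.0 + 2.02×7.72 + 4.25×8.68 + 742×5.09 = 6279 m²/day.
Hydraulic gradient i = 0.0427.
Q = Σ(K_i·b_i) · W · i = 6279 × 1510 × 0.04270 = 4.049e+05 m³/day.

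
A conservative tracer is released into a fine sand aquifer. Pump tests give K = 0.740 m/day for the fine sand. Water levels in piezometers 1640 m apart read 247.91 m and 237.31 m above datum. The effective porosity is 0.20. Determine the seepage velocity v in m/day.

0.0239

Hydraulic gradient i = (247.91 − 237.31) / 1640 = 10.6 / 1640 = 0.006463.
Darcy flux q = K · i = 0.7400 × 0.006463 = 0.004783 m/day.
Seepage velocity v = q / n_e = 0.004783 / 0.20 = 0.02391 m/day.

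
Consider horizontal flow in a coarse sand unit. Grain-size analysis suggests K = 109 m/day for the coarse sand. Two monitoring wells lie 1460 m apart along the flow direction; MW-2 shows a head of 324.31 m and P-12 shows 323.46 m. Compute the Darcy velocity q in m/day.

Hydraulic gradient i = (324.31 − 323.46) / 1460 = 0.85 / 1460 = 0.0005822.
Specific discharge q = K · i = 109.0 × 0.0005822 = 0.06346 m/day.

0.0635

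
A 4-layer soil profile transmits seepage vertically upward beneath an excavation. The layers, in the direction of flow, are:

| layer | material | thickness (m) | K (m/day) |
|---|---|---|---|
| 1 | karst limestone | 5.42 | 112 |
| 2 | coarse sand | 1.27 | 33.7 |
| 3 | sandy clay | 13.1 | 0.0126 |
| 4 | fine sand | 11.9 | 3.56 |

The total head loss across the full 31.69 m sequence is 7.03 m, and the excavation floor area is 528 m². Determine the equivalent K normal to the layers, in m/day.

0.0304

Flow is perpendicular to layering, so the layers act in series and the equivalent K is the thickness-weighted harmonic mean.
Total thickness L = 5.42 + 1.27 + 13.1 + 11.9 = 31.69 m.
Σ(b_i/K_i) = 5.42/112 + 1.27/33.7 + 13.1/0.0126 + 11.9/3.56 = 1043 d.
K_eq = L / Σ(b_i/K_i) = 31.69 / 1043 = 0.03038 m/day.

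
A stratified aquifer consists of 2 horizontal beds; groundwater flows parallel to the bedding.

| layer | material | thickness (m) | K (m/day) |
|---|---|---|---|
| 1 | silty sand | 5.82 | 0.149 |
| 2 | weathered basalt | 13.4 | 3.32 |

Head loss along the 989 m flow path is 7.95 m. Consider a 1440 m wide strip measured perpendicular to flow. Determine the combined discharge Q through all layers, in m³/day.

525

Flow is parallel to layering, so each bed carries its own Darcy discharge and the transmissivities add.
Σ(K_i·b_i) = 0.149×5.82 + 3.32×13.4 = 45.36 m²/day.
Hydraulic gradient i = Δh / L = 7.95 / 989 = 0.008038.
Q = Σ(K_i·b_i) · W · i = 45.36 × 1440 × 0.008038 = 525.0 m³/day.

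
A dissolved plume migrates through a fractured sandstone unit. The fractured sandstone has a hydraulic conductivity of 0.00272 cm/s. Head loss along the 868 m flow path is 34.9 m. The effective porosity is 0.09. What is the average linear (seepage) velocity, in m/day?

1.05

Convert K: 0.00272 cm/s × 864 = 2.350 m/day.
Hydraulic gradient i = Δh / L = 34.9 / 868 = 0.04021.
Darcy flux q = K · i = 2.350 × 0.04021 = 0.09449 m/day.
Seepage velocity v = q / n_e = 0.09449 / 0.09 = 1.050 m/day.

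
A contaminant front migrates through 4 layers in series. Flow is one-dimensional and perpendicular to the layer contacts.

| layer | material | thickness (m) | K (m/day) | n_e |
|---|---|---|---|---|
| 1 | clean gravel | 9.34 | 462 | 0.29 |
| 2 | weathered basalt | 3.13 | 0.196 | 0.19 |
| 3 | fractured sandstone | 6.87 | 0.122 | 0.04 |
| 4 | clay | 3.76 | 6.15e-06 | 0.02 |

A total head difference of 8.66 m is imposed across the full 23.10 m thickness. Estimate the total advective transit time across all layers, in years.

With flow normal to the layers, continuity requires the same specific discharge q through every layer.
Σ(b_i/K_i) = 9.34/462 + 3.13/0.196 + 6.87/0.122 + 3.76/6.15e-06 = 6.115e+05 d.
q = Δh / Σ(b_i/K_i) = 8.66 / 6.115e+05 = 1.416e-05 m/day.
In each layer the seepage velocity is v_i = q/n_i, so the layer transit time is t_i = b_i·n_i / q:
  layer 1 (clean gravel): t_1 = 9.34 × 0.29 / 1.416e-05 = 1.912e+05 d
  layer 2 (weathered basalt): t_2 = 3.13 × 0.19 / 1.416e-05 = 41990 d
  layer 3 (fractured sandstone): t_3 = 6.87 × 0.04 / 1.416e-05 = 19403 d
  layer 4 (clay): t_4 = 3.76 × 0.02 / 1.416e-05 = 5310 d
Total t = Σ t_i = 2.579e+05 days = 706.2 years.

706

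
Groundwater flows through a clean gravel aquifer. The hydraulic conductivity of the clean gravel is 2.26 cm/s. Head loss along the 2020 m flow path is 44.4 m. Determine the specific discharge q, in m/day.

Convert K: 2.26 cm/s × 864 = 1953 m/day.
Hydraulic gradient i = Δh / L = 44.4 / 2020 = 0.02198.
Specific discharge q = K · i = 1953 × 0.02198 = 42.92 m/day.

42.9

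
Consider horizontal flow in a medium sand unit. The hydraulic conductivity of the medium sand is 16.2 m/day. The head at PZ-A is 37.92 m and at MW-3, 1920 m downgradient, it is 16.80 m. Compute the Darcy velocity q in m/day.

Hydraulic gradient i = (37.92 − 16.80) / 1920 = 21.12 / 1920 = 0.01100.
Specific discharge q = K · i = 16.20 × 0.01100 = 0.1782 m/day.

0.178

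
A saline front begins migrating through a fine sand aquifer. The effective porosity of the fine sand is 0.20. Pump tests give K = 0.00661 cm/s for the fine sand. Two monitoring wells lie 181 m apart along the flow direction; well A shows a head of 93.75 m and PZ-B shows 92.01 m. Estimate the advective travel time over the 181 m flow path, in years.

1.81

Convert K: 0.00661 cm/s × 864 = 5.711 m/day.
Hydraulic gradient i = (93.75 − 92.01) / 181 = 1.74 / 181 = 0.009613.
Darcy flux q = K · i = 5.711 × 0.009613 = 0.05490 m/day.
Seepage velocity v = q / n_e = 0.05490 / 0.20 = 0.2745 m/day.
Travel time t = L / v = 181 / 0.2745 = 659.4 days = 1.805 years.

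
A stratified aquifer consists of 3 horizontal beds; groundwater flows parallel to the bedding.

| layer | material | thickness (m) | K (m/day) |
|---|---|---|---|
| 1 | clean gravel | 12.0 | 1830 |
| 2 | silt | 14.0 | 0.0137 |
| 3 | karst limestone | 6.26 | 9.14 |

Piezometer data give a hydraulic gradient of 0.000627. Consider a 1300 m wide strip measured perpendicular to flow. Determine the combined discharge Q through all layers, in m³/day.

Flow is parallel to layering, so each bed carries its own Darcy discharge and the transmissivities add.
Σ(K_i·b_i) = 1830×12.0 + 0.0137×14.0 + 9.14×6.26 = 22017 m²/day.
Hydraulic gradient i = 0.000627.
Q = Σ(K_i·b_i) · W · i = 22017 × 1300 × 0.0006270 = 17946 m³/day.

17900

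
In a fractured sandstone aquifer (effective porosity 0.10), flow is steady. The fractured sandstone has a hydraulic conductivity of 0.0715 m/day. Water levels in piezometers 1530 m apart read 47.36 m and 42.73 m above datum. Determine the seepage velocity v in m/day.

0.00216

Hydraulic gradient i = (47.36 − 42.73) / 1530 = 4.63 / 1530 = 0.003026.
Darcy flux q = K · i = 0.07150 × 0.003026 = 0.0002164 m/day.
Seepage velocity v = q / n_e = 0.0002164 / 0.10 = 0.002164 m/day.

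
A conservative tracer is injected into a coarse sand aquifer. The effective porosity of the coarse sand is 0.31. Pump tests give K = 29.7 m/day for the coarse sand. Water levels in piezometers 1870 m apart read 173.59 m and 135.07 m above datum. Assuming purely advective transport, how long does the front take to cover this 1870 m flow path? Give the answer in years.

Hydraulic gradient i = (173.59 − 135.07) / 1870 = 38.52 / 1870 = 0.02060.
Darcy flux q = K · i = 29.70 × 0.02060 = 0.6118 m/day.
Seepage velocity v = q / n_e = 0.6118 / 0.31 = 1.974 m/day.
Travel time t = L / v = 1870 / 1.974 = 947.6 days = 2.594 years.

2.59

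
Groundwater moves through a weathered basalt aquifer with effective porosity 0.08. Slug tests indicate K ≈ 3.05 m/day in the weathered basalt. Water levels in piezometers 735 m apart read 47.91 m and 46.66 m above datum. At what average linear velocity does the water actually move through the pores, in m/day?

Hydraulic gradient i = (47.91 − 46.66) / 735 = 1.25 / 735 = 0.001701.
Darcy flux q = K · i = 3.050 × 0.001701 = 0.005187 m/day.
Seepage velocity v = q / n_e = 0.005187 / 0.08 = 0.06484 m/day.

0.0648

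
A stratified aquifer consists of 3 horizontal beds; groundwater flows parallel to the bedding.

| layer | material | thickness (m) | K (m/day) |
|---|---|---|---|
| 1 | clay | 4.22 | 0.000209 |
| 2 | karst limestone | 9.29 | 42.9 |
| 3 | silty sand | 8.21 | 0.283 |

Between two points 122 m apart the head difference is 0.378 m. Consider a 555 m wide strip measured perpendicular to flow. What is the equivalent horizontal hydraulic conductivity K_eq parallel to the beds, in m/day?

18.5

Flow is parallel to layering, so each bed carries its own Darcy discharge and the transmissivities add.
Σ(K_i·b_i) = 0.000209×4.22 + 42.9×9.29 + 0.283×8.21 = 400.9 m²/day.
Total thickness b = 21.72 m, so K_eq = Σ(K_i·b_i)/b = 18.46 m/day.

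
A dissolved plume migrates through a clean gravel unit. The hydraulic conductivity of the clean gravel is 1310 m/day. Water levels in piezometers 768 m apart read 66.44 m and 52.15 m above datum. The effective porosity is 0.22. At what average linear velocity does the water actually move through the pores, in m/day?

Hydraulic gradient i = (66.44 − 52.15) / 768 = 14.29 / 768 = 0.01861.
Darcy flux q = K · i = 1310 × 0.01861 = 24.37 m/day.
Seepage velocity v = q / n_e = 24.37 / 0.22 = 110.8 m/day.

111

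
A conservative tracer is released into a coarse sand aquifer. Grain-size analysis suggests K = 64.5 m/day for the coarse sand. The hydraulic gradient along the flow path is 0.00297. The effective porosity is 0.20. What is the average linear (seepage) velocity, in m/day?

0.958

Hydraulic gradient i = 0.00297.
Darcy flux q = K · i = 64.50 × 0.002970 = 0.1916 m/day.
Seepage velocity v = q / n_e = 0.1916 / 0.20 = 0.9578 m/day.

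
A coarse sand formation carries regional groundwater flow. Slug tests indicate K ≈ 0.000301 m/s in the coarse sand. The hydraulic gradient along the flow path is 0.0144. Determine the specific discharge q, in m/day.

Convert K: 0.000301 m/s × 86400 = 26.01 m/day.
Hydraulic gradient i = 0.0144.
Specific discharge q = K · i = 26.01 × 0.01440 = 0.3745 m/day.

0.374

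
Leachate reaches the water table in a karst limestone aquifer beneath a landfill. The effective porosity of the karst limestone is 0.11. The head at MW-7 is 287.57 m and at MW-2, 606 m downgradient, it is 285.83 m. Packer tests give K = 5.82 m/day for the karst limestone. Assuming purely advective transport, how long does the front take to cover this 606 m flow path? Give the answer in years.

Hydraulic gradient i = (287.57 − 285.83) / 606 = 1.74 / 606 = 0.002871.
Darcy flux q = K · i = 5.820 × 0.002871 = 0.01671 m/day.
Seepage velocity v = q / n_e = 0.01671 / 0.11 = 0.1519 m/day.
Travel time t = L / v = 606 / 0.1519 = 3989 days = 10.92 years.

10.9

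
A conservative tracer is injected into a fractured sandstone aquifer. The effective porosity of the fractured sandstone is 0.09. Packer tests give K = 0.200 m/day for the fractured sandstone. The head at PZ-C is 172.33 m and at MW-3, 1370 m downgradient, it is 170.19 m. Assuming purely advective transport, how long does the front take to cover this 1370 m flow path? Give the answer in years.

1080

Hydraulic gradient i = (172.33 − 170.19) / 1370 = 2.14 / 1370 = 0.001562.
Darcy flux q = K · i = 0.2000 × 0.001562 = 0.0003124 m/day.
Seepage velocity v = q / n_e = 0.0003124 / 0.09 = 0.003471 m/day.
Travel time t = L / v = 1370 / 0.003471 = 3.947e+05 days = 1081 years.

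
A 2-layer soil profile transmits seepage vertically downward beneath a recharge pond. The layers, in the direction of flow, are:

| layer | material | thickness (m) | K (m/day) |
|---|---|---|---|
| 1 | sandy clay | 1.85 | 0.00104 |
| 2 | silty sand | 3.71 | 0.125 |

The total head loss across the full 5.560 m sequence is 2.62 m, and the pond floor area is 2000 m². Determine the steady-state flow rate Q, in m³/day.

Flow is perpendicular to layering, so the layers act in series and the equivalent K is the thickness-weighted harmonic mean.
Total thickness L = 1.85 + 3.71 = 5.560 m.
Σ(b_i/K_i) = 1.85/0.00104 + 3.71/0.125 = 1809 d.
K_eq = L / Σ(b_i/K_i) = 5.560 / 1809 = 0.003074 m/day.
Q = K_eq · A · (Δh/L) = 0.003074 × 2000 × (2.62/5.560) = 2.897 m³/day.

2.90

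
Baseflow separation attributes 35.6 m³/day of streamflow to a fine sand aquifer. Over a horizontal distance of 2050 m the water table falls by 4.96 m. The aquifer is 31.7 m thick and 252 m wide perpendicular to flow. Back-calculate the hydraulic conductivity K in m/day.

1.84

Cross-sectional area A = 252 × 31.7 = 7988 m².
Hydraulic gradient i = Δh / L = 4.96 / 2050 = 0.002420.
From Q = K·A·i, K = Q / (A·i) = 35.6 / (7988 × 0.002420) = 1.842 m/day.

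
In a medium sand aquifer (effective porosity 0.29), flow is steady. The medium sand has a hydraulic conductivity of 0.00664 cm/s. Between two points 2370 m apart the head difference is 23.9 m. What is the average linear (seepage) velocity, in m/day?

Convert K: 0.00664 cm/s × 864 = 5.737 m/day.
Hydraulic gradient i = Δh / L = 23.9 / 2370 = 0.01008.
Darcy flux q = K · i = 5.737 × 0.01008 = 0.05785 m/day.
Seepage velocity v = q / n_e = 0.05785 / 0.29 = 0.1995 m/day.

0.199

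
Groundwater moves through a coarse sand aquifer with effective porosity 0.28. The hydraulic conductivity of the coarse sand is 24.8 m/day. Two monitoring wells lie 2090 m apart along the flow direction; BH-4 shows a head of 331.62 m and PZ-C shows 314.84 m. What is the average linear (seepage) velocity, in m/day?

0.711

Hydraulic gradient i = (331.62 − 314.84) / 2090 = 16.78 / 2090 = 0.008029.
Darcy flux q = K · i = 24.80 × 0.008029 = 0.1991 m/day.
Seepage velocity v = q / n_e = 0.1991 / 0.28 = 0.7111 m/day.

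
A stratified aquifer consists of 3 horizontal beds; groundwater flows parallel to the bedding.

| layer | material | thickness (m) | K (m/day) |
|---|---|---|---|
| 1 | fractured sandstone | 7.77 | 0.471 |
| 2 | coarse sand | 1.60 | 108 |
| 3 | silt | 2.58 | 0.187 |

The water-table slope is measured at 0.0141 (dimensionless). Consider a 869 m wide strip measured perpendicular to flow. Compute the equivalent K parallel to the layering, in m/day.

Flow is parallel to layering, so each bed carries its own Darcy discharge and the transmissivities add.
Σ(K_i·b_i) = 0.471×7.77 + 108×1.60 + 0.187×2.58 = 176.9 m²/day.
Total thickness b = 11.95 m, so K_eq = Σ(K_i·b_i)/b = 14.81 m/day.

14.8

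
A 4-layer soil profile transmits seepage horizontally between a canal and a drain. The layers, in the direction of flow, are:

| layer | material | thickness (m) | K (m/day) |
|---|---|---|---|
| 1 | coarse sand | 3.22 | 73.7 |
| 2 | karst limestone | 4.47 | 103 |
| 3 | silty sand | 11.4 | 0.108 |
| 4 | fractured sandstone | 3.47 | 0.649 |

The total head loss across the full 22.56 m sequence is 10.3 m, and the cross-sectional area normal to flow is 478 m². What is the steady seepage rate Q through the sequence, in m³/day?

Flow is perpendicular to layering, so the layers act in series and the equivalent K is the thickness-weighted harmonic mean.
Total thickness L = 3.22 + 4.47 + 11.4 + 3.47 = 22.56 m.
Σ(b_i/K_i) = 3.22/73.7 + 4.47/103 + 11.4/0.108 + 3.47/0.649 = 111.0 d.
K_eq = L / Σ(b_i/K_i) = 22.56 / 111.0 = 0.2033 m/day.
Q = K_eq · A · (Δh/L) = 0.2033 × 478 × (10.3/22.56) = 44.36 m³/day.

44.4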